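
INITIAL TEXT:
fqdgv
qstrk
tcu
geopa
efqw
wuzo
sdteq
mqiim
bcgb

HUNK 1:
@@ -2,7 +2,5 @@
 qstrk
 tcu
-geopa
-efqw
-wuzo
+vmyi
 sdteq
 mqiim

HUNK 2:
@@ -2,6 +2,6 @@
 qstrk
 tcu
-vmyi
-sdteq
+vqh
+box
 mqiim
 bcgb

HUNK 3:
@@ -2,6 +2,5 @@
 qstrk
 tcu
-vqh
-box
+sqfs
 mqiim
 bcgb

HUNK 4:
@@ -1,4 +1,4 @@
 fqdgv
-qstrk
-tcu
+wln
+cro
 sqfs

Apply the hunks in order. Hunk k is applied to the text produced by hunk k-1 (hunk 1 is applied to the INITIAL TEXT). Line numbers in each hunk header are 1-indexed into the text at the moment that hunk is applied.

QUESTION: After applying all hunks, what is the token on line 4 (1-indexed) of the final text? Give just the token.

Answer: sqfs

Derivation:
Hunk 1: at line 2 remove [geopa,efqw,wuzo] add [vmyi] -> 7 lines: fqdgv qstrk tcu vmyi sdteq mqiim bcgb
Hunk 2: at line 2 remove [vmyi,sdteq] add [vqh,box] -> 7 lines: fqdgv qstrk tcu vqh box mqiim bcgb
Hunk 3: at line 2 remove [vqh,box] add [sqfs] -> 6 lines: fqdgv qstrk tcu sqfs mqiim bcgb
Hunk 4: at line 1 remove [qstrk,tcu] add [wln,cro] -> 6 lines: fqdgv wln cro sqfs mqiim bcgb
Final line 4: sqfs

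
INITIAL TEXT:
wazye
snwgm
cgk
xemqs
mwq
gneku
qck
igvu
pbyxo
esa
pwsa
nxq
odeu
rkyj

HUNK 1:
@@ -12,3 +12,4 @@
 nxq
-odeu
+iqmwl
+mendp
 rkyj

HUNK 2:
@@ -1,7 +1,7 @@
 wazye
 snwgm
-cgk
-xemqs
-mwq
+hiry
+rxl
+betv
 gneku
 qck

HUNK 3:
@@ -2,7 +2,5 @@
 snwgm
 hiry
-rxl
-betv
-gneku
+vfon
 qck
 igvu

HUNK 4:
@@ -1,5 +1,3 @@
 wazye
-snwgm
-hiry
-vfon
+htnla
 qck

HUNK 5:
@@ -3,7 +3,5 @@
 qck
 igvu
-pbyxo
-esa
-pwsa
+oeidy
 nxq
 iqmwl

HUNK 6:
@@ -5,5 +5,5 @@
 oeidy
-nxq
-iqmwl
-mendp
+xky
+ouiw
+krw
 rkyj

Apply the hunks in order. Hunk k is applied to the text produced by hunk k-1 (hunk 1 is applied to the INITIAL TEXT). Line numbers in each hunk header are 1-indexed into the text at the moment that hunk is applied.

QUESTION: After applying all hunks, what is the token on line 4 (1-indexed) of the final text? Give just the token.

Answer: igvu

Derivation:
Hunk 1: at line 12 remove [odeu] add [iqmwl,mendp] -> 15 lines: wazye snwgm cgk xemqs mwq gneku qck igvu pbyxo esa pwsa nxq iqmwl mendp rkyj
Hunk 2: at line 1 remove [cgk,xemqs,mwq] add [hiry,rxl,betv] -> 15 lines: wazye snwgm hiry rxl betv gneku qck igvu pbyxo esa pwsa nxq iqmwl mendp rkyj
Hunk 3: at line 2 remove [rxl,betv,gneku] add [vfon] -> 13 lines: wazye snwgm hiry vfon qck igvu pbyxo esa pwsa nxq iqmwl mendp rkyj
Hunk 4: at line 1 remove [snwgm,hiry,vfon] add [htnla] -> 11 lines: wazye htnla qck igvu pbyxo esa pwsa nxq iqmwl mendp rkyj
Hunk 5: at line 3 remove [pbyxo,esa,pwsa] add [oeidy] -> 9 lines: wazye htnla qck igvu oeidy nxq iqmwl mendp rkyj
Hunk 6: at line 5 remove [nxq,iqmwl,mendp] add [xky,ouiw,krw] -> 9 lines: wazye htnla qck igvu oeidy xky ouiw krw rkyj
Final line 4: igvu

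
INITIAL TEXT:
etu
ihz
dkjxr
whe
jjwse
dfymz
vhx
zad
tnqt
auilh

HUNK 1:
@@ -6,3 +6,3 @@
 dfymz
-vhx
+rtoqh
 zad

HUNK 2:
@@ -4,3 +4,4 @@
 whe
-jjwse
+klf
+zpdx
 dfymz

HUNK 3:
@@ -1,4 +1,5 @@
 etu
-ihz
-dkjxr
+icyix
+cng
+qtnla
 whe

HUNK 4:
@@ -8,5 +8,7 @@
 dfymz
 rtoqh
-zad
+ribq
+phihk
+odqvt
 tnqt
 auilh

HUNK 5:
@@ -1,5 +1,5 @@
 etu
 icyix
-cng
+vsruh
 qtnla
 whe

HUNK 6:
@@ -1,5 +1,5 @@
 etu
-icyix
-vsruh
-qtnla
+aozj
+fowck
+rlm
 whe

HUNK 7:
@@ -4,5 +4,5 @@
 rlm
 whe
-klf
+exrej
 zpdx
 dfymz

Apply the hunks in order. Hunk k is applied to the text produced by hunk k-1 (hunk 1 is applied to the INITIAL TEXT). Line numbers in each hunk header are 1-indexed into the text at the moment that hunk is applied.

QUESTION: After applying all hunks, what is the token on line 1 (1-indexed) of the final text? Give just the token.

Answer: etu

Derivation:
Hunk 1: at line 6 remove [vhx] add [rtoqh] -> 10 lines: etu ihz dkjxr whe jjwse dfymz rtoqh zad tnqt auilh
Hunk 2: at line 4 remove [jjwse] add [klf,zpdx] -> 11 lines: etu ihz dkjxr whe klf zpdx dfymz rtoqh zad tnqt auilh
Hunk 3: at line 1 remove [ihz,dkjxr] add [icyix,cng,qtnla] -> 12 lines: etu icyix cng qtnla whe klf zpdx dfymz rtoqh zad tnqt auilh
Hunk 4: at line 8 remove [zad] add [ribq,phihk,odqvt] -> 14 lines: etu icyix cng qtnla whe klf zpdx dfymz rtoqh ribq phihk odqvt tnqt auilh
Hunk 5: at line 1 remove [cng] add [vsruh] -> 14 lines: etu icyix vsruh qtnla whe klf zpdx dfymz rtoqh ribq phihk odqvt tnqt auilh
Hunk 6: at line 1 remove [icyix,vsruh,qtnla] add [aozj,fowck,rlm] -> 14 lines: etu aozj fowck rlm whe klf zpdx dfymz rtoqh ribq phihk odqvt tnqt auilh
Hunk 7: at line 4 remove [klf] add [exrej] -> 14 lines: etu aozj fowck rlm whe exrej zpdx dfymz rtoqh ribq phihk odqvt tnqt auilh
Final line 1: etu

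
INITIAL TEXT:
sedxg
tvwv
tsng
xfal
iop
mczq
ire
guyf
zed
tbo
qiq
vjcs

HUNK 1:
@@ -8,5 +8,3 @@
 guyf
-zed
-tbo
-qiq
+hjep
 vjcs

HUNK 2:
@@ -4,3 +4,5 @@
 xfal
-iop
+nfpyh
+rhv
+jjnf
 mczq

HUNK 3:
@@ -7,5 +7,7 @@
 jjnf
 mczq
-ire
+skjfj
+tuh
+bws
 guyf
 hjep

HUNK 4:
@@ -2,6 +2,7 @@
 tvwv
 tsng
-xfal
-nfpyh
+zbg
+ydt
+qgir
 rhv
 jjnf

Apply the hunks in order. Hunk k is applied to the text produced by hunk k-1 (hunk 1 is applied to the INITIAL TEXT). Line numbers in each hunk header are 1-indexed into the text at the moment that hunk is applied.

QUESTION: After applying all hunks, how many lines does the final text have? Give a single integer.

Answer: 15

Derivation:
Hunk 1: at line 8 remove [zed,tbo,qiq] add [hjep] -> 10 lines: sedxg tvwv tsng xfal iop mczq ire guyf hjep vjcs
Hunk 2: at line 4 remove [iop] add [nfpyh,rhv,jjnf] -> 12 lines: sedxg tvwv tsng xfal nfpyh rhv jjnf mczq ire guyf hjep vjcs
Hunk 3: at line 7 remove [ire] add [skjfj,tuh,bws] -> 14 lines: sedxg tvwv tsng xfal nfpyh rhv jjnf mczq skjfj tuh bws guyf hjep vjcs
Hunk 4: at line 2 remove [xfal,nfpyh] add [zbg,ydt,qgir] -> 15 lines: sedxg tvwv tsng zbg ydt qgir rhv jjnf mczq skjfj tuh bws guyf hjep vjcs
Final line count: 15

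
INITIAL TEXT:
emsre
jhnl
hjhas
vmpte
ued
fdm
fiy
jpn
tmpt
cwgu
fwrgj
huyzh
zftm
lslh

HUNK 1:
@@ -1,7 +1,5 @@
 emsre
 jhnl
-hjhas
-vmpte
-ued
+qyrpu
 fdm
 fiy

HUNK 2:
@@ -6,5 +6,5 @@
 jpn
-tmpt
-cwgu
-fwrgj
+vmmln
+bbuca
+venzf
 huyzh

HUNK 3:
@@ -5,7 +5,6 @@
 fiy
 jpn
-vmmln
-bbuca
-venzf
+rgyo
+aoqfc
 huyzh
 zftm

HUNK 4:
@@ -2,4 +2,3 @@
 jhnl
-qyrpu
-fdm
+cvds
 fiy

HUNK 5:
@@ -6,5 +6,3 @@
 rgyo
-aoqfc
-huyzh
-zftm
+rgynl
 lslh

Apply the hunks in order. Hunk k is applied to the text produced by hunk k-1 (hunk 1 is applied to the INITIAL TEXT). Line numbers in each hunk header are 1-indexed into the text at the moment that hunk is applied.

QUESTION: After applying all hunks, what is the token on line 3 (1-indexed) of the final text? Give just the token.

Hunk 1: at line 1 remove [hjhas,vmpte,ued] add [qyrpu] -> 12 lines: emsre jhnl qyrpu fdm fiy jpn tmpt cwgu fwrgj huyzh zftm lslh
Hunk 2: at line 6 remove [tmpt,cwgu,fwrgj] add [vmmln,bbuca,venzf] -> 12 lines: emsre jhnl qyrpu fdm fiy jpn vmmln bbuca venzf huyzh zftm lslh
Hunk 3: at line 5 remove [vmmln,bbuca,venzf] add [rgyo,aoqfc] -> 11 lines: emsre jhnl qyrpu fdm fiy jpn rgyo aoqfc huyzh zftm lslh
Hunk 4: at line 2 remove [qyrpu,fdm] add [cvds] -> 10 lines: emsre jhnl cvds fiy jpn rgyo aoqfc huyzh zftm lslh
Hunk 5: at line 6 remove [aoqfc,huyzh,zftm] add [rgynl] -> 8 lines: emsre jhnl cvds fiy jpn rgyo rgynl lslh
Final line 3: cvds

Answer: cvds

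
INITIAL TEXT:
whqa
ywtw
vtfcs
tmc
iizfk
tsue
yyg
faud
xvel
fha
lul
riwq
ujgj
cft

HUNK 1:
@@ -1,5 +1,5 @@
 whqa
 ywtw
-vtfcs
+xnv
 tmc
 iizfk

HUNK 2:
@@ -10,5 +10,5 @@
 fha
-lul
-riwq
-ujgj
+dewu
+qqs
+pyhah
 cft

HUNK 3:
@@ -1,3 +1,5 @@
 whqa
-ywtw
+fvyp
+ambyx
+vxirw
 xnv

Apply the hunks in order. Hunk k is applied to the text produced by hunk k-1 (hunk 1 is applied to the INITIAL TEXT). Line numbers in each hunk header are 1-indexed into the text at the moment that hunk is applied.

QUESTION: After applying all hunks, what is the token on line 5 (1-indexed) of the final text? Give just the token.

Answer: xnv

Derivation:
Hunk 1: at line 1 remove [vtfcs] add [xnv] -> 14 lines: whqa ywtw xnv tmc iizfk tsue yyg faud xvel fha lul riwq ujgj cft
Hunk 2: at line 10 remove [lul,riwq,ujgj] add [dewu,qqs,pyhah] -> 14 lines: whqa ywtw xnv tmc iizfk tsue yyg faud xvel fha dewu qqs pyhah cft
Hunk 3: at line 1 remove [ywtw] add [fvyp,ambyx,vxirw] -> 16 lines: whqa fvyp ambyx vxirw xnv tmc iizfk tsue yyg faud xvel fha dewu qqs pyhah cft
Final line 5: xnv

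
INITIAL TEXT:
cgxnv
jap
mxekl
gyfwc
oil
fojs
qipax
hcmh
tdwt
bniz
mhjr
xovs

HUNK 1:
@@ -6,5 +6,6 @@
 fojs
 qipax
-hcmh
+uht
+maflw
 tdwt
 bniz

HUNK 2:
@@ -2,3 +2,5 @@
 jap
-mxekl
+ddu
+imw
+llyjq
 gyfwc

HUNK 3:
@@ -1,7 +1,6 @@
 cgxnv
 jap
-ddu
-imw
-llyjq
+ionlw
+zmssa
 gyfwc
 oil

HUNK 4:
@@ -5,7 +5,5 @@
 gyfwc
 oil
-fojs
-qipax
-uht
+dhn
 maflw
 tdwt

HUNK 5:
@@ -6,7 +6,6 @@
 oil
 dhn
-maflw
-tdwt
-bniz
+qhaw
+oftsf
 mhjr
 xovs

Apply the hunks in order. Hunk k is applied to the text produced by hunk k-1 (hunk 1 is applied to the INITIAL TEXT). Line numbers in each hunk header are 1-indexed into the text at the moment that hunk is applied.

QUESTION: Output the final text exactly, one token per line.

Answer: cgxnv
jap
ionlw
zmssa
gyfwc
oil
dhn
qhaw
oftsf
mhjr
xovs

Derivation:
Hunk 1: at line 6 remove [hcmh] add [uht,maflw] -> 13 lines: cgxnv jap mxekl gyfwc oil fojs qipax uht maflw tdwt bniz mhjr xovs
Hunk 2: at line 2 remove [mxekl] add [ddu,imw,llyjq] -> 15 lines: cgxnv jap ddu imw llyjq gyfwc oil fojs qipax uht maflw tdwt bniz mhjr xovs
Hunk 3: at line 1 remove [ddu,imw,llyjq] add [ionlw,zmssa] -> 14 lines: cgxnv jap ionlw zmssa gyfwc oil fojs qipax uht maflw tdwt bniz mhjr xovs
Hunk 4: at line 5 remove [fojs,qipax,uht] add [dhn] -> 12 lines: cgxnv jap ionlw zmssa gyfwc oil dhn maflw tdwt bniz mhjr xovs
Hunk 5: at line 6 remove [maflw,tdwt,bniz] add [qhaw,oftsf] -> 11 lines: cgxnv jap ionlw zmssa gyfwc oil dhn qhaw oftsf mhjr xovs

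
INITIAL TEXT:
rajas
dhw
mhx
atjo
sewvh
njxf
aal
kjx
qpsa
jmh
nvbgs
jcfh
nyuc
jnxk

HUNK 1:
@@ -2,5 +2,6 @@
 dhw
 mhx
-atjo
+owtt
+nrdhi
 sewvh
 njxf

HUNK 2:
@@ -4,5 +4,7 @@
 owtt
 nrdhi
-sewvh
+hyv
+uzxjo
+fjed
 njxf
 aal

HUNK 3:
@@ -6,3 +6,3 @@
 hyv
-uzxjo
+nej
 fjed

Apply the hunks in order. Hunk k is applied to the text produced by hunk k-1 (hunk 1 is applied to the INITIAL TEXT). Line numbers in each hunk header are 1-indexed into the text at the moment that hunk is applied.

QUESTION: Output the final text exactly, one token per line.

Answer: rajas
dhw
mhx
owtt
nrdhi
hyv
nej
fjed
njxf
aal
kjx
qpsa
jmh
nvbgs
jcfh
nyuc
jnxk

Derivation:
Hunk 1: at line 2 remove [atjo] add [owtt,nrdhi] -> 15 lines: rajas dhw mhx owtt nrdhi sewvh njxf aal kjx qpsa jmh nvbgs jcfh nyuc jnxk
Hunk 2: at line 4 remove [sewvh] add [hyv,uzxjo,fjed] -> 17 lines: rajas dhw mhx owtt nrdhi hyv uzxjo fjed njxf aal kjx qpsa jmh nvbgs jcfh nyuc jnxk
Hunk 3: at line 6 remove [uzxjo] add [nej] -> 17 lines: rajas dhw mhx owtt nrdhi hyv nej fjed njxf aal kjx qpsa jmh nvbgs jcfh nyuc jnxk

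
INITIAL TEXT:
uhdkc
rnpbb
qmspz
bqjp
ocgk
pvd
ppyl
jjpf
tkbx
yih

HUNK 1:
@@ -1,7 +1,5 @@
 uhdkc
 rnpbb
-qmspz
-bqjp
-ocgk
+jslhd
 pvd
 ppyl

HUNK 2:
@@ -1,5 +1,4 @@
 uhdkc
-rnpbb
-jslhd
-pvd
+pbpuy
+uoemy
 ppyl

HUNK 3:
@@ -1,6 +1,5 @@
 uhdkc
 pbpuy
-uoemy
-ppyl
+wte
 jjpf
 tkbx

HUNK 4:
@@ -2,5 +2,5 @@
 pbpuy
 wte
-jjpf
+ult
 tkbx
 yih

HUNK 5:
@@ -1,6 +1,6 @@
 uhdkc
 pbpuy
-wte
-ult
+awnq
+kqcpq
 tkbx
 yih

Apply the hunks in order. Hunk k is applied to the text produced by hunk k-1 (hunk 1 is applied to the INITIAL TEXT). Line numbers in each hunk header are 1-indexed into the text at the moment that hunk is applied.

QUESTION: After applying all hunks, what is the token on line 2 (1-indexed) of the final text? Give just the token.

Hunk 1: at line 1 remove [qmspz,bqjp,ocgk] add [jslhd] -> 8 lines: uhdkc rnpbb jslhd pvd ppyl jjpf tkbx yih
Hunk 2: at line 1 remove [rnpbb,jslhd,pvd] add [pbpuy,uoemy] -> 7 lines: uhdkc pbpuy uoemy ppyl jjpf tkbx yih
Hunk 3: at line 1 remove [uoemy,ppyl] add [wte] -> 6 lines: uhdkc pbpuy wte jjpf tkbx yih
Hunk 4: at line 2 remove [jjpf] add [ult] -> 6 lines: uhdkc pbpuy wte ult tkbx yih
Hunk 5: at line 1 remove [wte,ult] add [awnq,kqcpq] -> 6 lines: uhdkc pbpuy awnq kqcpq tkbx yih
Final line 2: pbpuy

Answer: pbpuy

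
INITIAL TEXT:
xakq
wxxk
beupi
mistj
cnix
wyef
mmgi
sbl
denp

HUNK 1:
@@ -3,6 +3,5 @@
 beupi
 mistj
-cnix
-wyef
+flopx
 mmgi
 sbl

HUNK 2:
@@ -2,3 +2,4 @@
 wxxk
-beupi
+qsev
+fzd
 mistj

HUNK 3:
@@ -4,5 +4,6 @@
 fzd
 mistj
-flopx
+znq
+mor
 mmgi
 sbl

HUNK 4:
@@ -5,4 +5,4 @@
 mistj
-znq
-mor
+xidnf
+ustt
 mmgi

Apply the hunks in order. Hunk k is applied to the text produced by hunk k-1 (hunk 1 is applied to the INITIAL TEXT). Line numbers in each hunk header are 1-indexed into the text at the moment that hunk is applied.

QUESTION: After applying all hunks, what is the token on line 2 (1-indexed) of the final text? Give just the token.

Answer: wxxk

Derivation:
Hunk 1: at line 3 remove [cnix,wyef] add [flopx] -> 8 lines: xakq wxxk beupi mistj flopx mmgi sbl denp
Hunk 2: at line 2 remove [beupi] add [qsev,fzd] -> 9 lines: xakq wxxk qsev fzd mistj flopx mmgi sbl denp
Hunk 3: at line 4 remove [flopx] add [znq,mor] -> 10 lines: xakq wxxk qsev fzd mistj znq mor mmgi sbl denp
Hunk 4: at line 5 remove [znq,mor] add [xidnf,ustt] -> 10 lines: xakq wxxk qsev fzd mistj xidnf ustt mmgi sbl denp
Final line 2: wxxk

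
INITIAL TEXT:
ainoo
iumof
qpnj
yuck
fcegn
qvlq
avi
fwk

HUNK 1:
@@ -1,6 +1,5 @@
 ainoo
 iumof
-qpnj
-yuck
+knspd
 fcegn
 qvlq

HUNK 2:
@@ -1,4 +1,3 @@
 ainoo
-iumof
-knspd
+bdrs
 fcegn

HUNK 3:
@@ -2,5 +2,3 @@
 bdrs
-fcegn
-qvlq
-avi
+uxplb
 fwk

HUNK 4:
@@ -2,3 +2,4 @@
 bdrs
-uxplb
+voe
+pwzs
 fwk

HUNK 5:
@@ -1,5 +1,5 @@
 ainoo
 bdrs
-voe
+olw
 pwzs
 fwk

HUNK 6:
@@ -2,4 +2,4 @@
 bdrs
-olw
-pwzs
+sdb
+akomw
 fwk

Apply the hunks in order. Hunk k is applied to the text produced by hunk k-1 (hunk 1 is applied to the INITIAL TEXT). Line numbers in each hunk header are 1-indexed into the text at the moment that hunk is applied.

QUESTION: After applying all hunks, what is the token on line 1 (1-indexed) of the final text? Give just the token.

Answer: ainoo

Derivation:
Hunk 1: at line 1 remove [qpnj,yuck] add [knspd] -> 7 lines: ainoo iumof knspd fcegn qvlq avi fwk
Hunk 2: at line 1 remove [iumof,knspd] add [bdrs] -> 6 lines: ainoo bdrs fcegn qvlq avi fwk
Hunk 3: at line 2 remove [fcegn,qvlq,avi] add [uxplb] -> 4 lines: ainoo bdrs uxplb fwk
Hunk 4: at line 2 remove [uxplb] add [voe,pwzs] -> 5 lines: ainoo bdrs voe pwzs fwk
Hunk 5: at line 1 remove [voe] add [olw] -> 5 lines: ainoo bdrs olw pwzs fwk
Hunk 6: at line 2 remove [olw,pwzs] add [sdb,akomw] -> 5 lines: ainoo bdrs sdb akomw fwk
Final line 1: ainoo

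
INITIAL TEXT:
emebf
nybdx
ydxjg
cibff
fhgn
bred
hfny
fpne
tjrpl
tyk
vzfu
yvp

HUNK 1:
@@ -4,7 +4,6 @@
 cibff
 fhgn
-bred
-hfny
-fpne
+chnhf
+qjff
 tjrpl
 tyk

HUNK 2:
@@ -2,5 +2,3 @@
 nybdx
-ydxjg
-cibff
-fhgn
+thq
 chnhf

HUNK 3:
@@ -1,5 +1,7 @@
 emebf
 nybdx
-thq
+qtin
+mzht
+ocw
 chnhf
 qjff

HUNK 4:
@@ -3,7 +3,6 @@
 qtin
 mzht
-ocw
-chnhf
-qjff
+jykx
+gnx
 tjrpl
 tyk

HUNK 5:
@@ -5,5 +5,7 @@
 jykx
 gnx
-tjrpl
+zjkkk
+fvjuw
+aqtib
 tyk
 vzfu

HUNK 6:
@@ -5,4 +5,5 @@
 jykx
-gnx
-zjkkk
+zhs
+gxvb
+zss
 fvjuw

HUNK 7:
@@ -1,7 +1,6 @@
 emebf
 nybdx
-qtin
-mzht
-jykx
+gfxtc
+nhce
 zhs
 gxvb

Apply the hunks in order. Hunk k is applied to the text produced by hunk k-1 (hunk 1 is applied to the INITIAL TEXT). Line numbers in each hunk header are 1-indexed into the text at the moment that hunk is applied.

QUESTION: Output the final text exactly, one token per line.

Hunk 1: at line 4 remove [bred,hfny,fpne] add [chnhf,qjff] -> 11 lines: emebf nybdx ydxjg cibff fhgn chnhf qjff tjrpl tyk vzfu yvp
Hunk 2: at line 2 remove [ydxjg,cibff,fhgn] add [thq] -> 9 lines: emebf nybdx thq chnhf qjff tjrpl tyk vzfu yvp
Hunk 3: at line 1 remove [thq] add [qtin,mzht,ocw] -> 11 lines: emebf nybdx qtin mzht ocw chnhf qjff tjrpl tyk vzfu yvp
Hunk 4: at line 3 remove [ocw,chnhf,qjff] add [jykx,gnx] -> 10 lines: emebf nybdx qtin mzht jykx gnx tjrpl tyk vzfu yvp
Hunk 5: at line 5 remove [tjrpl] add [zjkkk,fvjuw,aqtib] -> 12 lines: emebf nybdx qtin mzht jykx gnx zjkkk fvjuw aqtib tyk vzfu yvp
Hunk 6: at line 5 remove [gnx,zjkkk] add [zhs,gxvb,zss] -> 13 lines: emebf nybdx qtin mzht jykx zhs gxvb zss fvjuw aqtib tyk vzfu yvp
Hunk 7: at line 1 remove [qtin,mzht,jykx] add [gfxtc,nhce] -> 12 lines: emebf nybdx gfxtc nhce zhs gxvb zss fvjuw aqtib tyk vzfu yvp

Answer: emebf
nybdx
gfxtc
nhce
zhs
gxvb
zss
fvjuw
aqtib
tyk
vzfu
yvp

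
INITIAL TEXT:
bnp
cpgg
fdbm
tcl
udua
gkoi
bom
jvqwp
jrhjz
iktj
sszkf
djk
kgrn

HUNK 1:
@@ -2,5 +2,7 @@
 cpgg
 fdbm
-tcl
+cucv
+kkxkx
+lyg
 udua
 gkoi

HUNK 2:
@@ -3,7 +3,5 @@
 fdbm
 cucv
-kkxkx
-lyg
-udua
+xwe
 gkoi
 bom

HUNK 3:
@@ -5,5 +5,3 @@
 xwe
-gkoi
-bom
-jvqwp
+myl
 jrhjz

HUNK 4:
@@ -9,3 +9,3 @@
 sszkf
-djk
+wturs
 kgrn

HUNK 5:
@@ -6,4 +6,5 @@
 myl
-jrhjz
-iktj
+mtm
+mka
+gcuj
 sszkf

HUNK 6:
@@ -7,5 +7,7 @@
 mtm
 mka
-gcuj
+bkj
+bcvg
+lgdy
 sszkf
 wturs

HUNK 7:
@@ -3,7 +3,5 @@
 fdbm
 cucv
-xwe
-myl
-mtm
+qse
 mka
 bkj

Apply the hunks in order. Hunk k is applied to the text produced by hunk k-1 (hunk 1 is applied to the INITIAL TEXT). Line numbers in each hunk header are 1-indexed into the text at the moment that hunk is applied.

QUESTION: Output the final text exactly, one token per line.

Hunk 1: at line 2 remove [tcl] add [cucv,kkxkx,lyg] -> 15 lines: bnp cpgg fdbm cucv kkxkx lyg udua gkoi bom jvqwp jrhjz iktj sszkf djk kgrn
Hunk 2: at line 3 remove [kkxkx,lyg,udua] add [xwe] -> 13 lines: bnp cpgg fdbm cucv xwe gkoi bom jvqwp jrhjz iktj sszkf djk kgrn
Hunk 3: at line 5 remove [gkoi,bom,jvqwp] add [myl] -> 11 lines: bnp cpgg fdbm cucv xwe myl jrhjz iktj sszkf djk kgrn
Hunk 4: at line 9 remove [djk] add [wturs] -> 11 lines: bnp cpgg fdbm cucv xwe myl jrhjz iktj sszkf wturs kgrn
Hunk 5: at line 6 remove [jrhjz,iktj] add [mtm,mka,gcuj] -> 12 lines: bnp cpgg fdbm cucv xwe myl mtm mka gcuj sszkf wturs kgrn
Hunk 6: at line 7 remove [gcuj] add [bkj,bcvg,lgdy] -> 14 lines: bnp cpgg fdbm cucv xwe myl mtm mka bkj bcvg lgdy sszkf wturs kgrn
Hunk 7: at line 3 remove [xwe,myl,mtm] add [qse] -> 12 lines: bnp cpgg fdbm cucv qse mka bkj bcvg lgdy sszkf wturs kgrn

Answer: bnp
cpgg
fdbm
cucv
qse
mka
bkj
bcvg
lgdy
sszkf
wturs
kgrn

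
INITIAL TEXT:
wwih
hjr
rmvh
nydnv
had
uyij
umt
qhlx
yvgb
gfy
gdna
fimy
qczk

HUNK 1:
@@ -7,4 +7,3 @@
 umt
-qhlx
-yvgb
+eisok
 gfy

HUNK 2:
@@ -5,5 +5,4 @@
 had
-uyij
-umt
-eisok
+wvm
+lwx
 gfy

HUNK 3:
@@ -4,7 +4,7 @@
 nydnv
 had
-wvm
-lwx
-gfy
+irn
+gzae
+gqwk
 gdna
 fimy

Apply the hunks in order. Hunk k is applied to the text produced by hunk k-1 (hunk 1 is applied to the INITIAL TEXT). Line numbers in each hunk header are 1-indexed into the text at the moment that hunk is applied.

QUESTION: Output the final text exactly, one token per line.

Answer: wwih
hjr
rmvh
nydnv
had
irn
gzae
gqwk
gdna
fimy
qczk

Derivation:
Hunk 1: at line 7 remove [qhlx,yvgb] add [eisok] -> 12 lines: wwih hjr rmvh nydnv had uyij umt eisok gfy gdna fimy qczk
Hunk 2: at line 5 remove [uyij,umt,eisok] add [wvm,lwx] -> 11 lines: wwih hjr rmvh nydnv had wvm lwx gfy gdna fimy qczk
Hunk 3: at line 4 remove [wvm,lwx,gfy] add [irn,gzae,gqwk] -> 11 lines: wwih hjr rmvh nydnv had irn gzae gqwk gdna fimy qczk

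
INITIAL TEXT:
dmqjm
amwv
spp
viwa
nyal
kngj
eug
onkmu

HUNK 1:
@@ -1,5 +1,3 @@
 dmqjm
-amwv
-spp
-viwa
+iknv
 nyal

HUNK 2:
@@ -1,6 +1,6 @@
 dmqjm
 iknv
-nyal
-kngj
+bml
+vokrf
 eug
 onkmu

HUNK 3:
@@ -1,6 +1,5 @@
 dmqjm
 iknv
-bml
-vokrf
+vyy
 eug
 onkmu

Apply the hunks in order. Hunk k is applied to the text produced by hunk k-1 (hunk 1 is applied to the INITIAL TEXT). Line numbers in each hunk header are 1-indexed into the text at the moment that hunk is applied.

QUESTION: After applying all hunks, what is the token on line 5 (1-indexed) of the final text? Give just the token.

Hunk 1: at line 1 remove [amwv,spp,viwa] add [iknv] -> 6 lines: dmqjm iknv nyal kngj eug onkmu
Hunk 2: at line 1 remove [nyal,kngj] add [bml,vokrf] -> 6 lines: dmqjm iknv bml vokrf eug onkmu
Hunk 3: at line 1 remove [bml,vokrf] add [vyy] -> 5 lines: dmqjm iknv vyy eug onkmu
Final line 5: onkmu

Answer: onkmu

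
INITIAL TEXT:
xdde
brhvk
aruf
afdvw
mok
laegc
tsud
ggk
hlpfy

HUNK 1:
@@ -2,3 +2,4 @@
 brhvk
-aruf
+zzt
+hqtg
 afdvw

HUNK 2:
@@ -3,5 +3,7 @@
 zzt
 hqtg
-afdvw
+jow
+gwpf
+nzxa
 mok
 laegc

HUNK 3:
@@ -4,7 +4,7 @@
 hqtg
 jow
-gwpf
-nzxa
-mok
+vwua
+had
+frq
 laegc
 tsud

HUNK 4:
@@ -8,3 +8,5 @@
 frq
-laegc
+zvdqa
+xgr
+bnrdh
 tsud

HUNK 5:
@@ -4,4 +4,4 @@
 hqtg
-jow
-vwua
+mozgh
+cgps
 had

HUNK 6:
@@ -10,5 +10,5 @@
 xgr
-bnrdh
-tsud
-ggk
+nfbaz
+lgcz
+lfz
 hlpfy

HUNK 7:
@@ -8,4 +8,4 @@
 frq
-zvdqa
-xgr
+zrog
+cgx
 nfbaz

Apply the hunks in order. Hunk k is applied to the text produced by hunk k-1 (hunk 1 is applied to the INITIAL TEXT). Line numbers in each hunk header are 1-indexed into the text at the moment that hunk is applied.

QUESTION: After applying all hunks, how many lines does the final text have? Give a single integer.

Answer: 14

Derivation:
Hunk 1: at line 2 remove [aruf] add [zzt,hqtg] -> 10 lines: xdde brhvk zzt hqtg afdvw mok laegc tsud ggk hlpfy
Hunk 2: at line 3 remove [afdvw] add [jow,gwpf,nzxa] -> 12 lines: xdde brhvk zzt hqtg jow gwpf nzxa mok laegc tsud ggk hlpfy
Hunk 3: at line 4 remove [gwpf,nzxa,mok] add [vwua,had,frq] -> 12 lines: xdde brhvk zzt hqtg jow vwua had frq laegc tsud ggk hlpfy
Hunk 4: at line 8 remove [laegc] add [zvdqa,xgr,bnrdh] -> 14 lines: xdde brhvk zzt hqtg jow vwua had frq zvdqa xgr bnrdh tsud ggk hlpfy
Hunk 5: at line 4 remove [jow,vwua] add [mozgh,cgps] -> 14 lines: xdde brhvk zzt hqtg mozgh cgps had frq zvdqa xgr bnrdh tsud ggk hlpfy
Hunk 6: at line 10 remove [bnrdh,tsud,ggk] add [nfbaz,lgcz,lfz] -> 14 lines: xdde brhvk zzt hqtg mozgh cgps had frq zvdqa xgr nfbaz lgcz lfz hlpfy
Hunk 7: at line 8 remove [zvdqa,xgr] add [zrog,cgx] -> 14 lines: xdde brhvk zzt hqtg mozgh cgps had frq zrog cgx nfbaz lgcz lfz hlpfy
Final line count: 14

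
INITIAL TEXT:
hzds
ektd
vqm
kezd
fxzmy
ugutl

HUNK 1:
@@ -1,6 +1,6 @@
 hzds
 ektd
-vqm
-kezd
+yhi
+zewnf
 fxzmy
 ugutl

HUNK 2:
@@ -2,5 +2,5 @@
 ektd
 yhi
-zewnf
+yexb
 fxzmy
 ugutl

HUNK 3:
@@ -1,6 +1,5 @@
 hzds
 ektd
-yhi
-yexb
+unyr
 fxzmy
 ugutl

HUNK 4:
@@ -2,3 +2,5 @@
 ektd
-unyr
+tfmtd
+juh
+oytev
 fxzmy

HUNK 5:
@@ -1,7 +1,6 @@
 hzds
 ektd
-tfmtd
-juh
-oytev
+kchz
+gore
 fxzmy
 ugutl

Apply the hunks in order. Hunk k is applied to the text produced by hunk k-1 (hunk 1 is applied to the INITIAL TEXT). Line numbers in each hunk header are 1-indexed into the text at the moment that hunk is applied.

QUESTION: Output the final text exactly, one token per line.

Hunk 1: at line 1 remove [vqm,kezd] add [yhi,zewnf] -> 6 lines: hzds ektd yhi zewnf fxzmy ugutl
Hunk 2: at line 2 remove [zewnf] add [yexb] -> 6 lines: hzds ektd yhi yexb fxzmy ugutl
Hunk 3: at line 1 remove [yhi,yexb] add [unyr] -> 5 lines: hzds ektd unyr fxzmy ugutl
Hunk 4: at line 2 remove [unyr] add [tfmtd,juh,oytev] -> 7 lines: hzds ektd tfmtd juh oytev fxzmy ugutl
Hunk 5: at line 1 remove [tfmtd,juh,oytev] add [kchz,gore] -> 6 lines: hzds ektd kchz gore fxzmy ugutl

Answer: hzds
ektd
kchz
gore
fxzmy
ugutl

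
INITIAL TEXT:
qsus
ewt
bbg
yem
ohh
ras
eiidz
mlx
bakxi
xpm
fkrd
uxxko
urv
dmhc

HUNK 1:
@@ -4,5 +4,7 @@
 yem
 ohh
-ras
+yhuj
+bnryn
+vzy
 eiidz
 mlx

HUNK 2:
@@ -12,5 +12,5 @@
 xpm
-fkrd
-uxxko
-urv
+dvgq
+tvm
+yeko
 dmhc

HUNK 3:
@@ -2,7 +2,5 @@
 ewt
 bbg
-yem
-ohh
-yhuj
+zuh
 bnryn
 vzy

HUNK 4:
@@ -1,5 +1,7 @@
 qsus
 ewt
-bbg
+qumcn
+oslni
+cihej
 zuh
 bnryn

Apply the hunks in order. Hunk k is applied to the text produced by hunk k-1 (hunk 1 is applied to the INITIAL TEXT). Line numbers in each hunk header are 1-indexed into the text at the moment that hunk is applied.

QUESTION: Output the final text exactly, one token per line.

Hunk 1: at line 4 remove [ras] add [yhuj,bnryn,vzy] -> 16 lines: qsus ewt bbg yem ohh yhuj bnryn vzy eiidz mlx bakxi xpm fkrd uxxko urv dmhc
Hunk 2: at line 12 remove [fkrd,uxxko,urv] add [dvgq,tvm,yeko] -> 16 lines: qsus ewt bbg yem ohh yhuj bnryn vzy eiidz mlx bakxi xpm dvgq tvm yeko dmhc
Hunk 3: at line 2 remove [yem,ohh,yhuj] add [zuh] -> 14 lines: qsus ewt bbg zuh bnryn vzy eiidz mlx bakxi xpm dvgq tvm yeko dmhc
Hunk 4: at line 1 remove [bbg] add [qumcn,oslni,cihej] -> 16 lines: qsus ewt qumcn oslni cihej zuh bnryn vzy eiidz mlx bakxi xpm dvgq tvm yeko dmhc

Answer: qsus
ewt
qumcn
oslni
cihej
zuh
bnryn
vzy
eiidz
mlx
bakxi
xpm
dvgq
tvm
yeko
dmhc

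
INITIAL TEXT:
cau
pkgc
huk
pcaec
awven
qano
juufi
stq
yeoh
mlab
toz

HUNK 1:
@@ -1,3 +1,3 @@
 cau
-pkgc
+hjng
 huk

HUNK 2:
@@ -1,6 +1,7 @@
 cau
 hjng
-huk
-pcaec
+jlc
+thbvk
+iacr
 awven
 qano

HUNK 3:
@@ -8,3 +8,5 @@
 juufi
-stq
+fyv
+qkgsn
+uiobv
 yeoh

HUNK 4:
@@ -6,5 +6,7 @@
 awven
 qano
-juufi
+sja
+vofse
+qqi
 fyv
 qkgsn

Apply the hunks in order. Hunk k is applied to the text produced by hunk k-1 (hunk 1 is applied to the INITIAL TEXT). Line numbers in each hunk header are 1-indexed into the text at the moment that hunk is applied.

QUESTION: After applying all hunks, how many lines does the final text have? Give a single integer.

Answer: 16

Derivation:
Hunk 1: at line 1 remove [pkgc] add [hjng] -> 11 lines: cau hjng huk pcaec awven qano juufi stq yeoh mlab toz
Hunk 2: at line 1 remove [huk,pcaec] add [jlc,thbvk,iacr] -> 12 lines: cau hjng jlc thbvk iacr awven qano juufi stq yeoh mlab toz
Hunk 3: at line 8 remove [stq] add [fyv,qkgsn,uiobv] -> 14 lines: cau hjng jlc thbvk iacr awven qano juufi fyv qkgsn uiobv yeoh mlab toz
Hunk 4: at line 6 remove [juufi] add [sja,vofse,qqi] -> 16 lines: cau hjng jlc thbvk iacr awven qano sja vofse qqi fyv qkgsn uiobv yeoh mlab toz
Final line count: 16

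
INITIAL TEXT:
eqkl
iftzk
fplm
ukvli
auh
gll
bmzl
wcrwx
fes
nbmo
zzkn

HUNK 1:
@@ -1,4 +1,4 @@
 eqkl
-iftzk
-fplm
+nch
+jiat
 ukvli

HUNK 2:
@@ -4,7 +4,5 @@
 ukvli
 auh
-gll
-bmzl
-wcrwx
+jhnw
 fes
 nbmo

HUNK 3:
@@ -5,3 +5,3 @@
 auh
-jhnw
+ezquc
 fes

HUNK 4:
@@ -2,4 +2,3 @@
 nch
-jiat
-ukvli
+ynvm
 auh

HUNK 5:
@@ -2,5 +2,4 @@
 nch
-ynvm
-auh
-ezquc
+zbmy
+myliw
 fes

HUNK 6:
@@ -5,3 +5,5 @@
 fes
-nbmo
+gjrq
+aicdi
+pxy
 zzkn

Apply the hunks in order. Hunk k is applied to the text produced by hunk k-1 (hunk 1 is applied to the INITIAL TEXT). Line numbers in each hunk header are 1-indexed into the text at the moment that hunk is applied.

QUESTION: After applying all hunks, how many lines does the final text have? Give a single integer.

Answer: 9

Derivation:
Hunk 1: at line 1 remove [iftzk,fplm] add [nch,jiat] -> 11 lines: eqkl nch jiat ukvli auh gll bmzl wcrwx fes nbmo zzkn
Hunk 2: at line 4 remove [gll,bmzl,wcrwx] add [jhnw] -> 9 lines: eqkl nch jiat ukvli auh jhnw fes nbmo zzkn
Hunk 3: at line 5 remove [jhnw] add [ezquc] -> 9 lines: eqkl nch jiat ukvli auh ezquc fes nbmo zzkn
Hunk 4: at line 2 remove [jiat,ukvli] add [ynvm] -> 8 lines: eqkl nch ynvm auh ezquc fes nbmo zzkn
Hunk 5: at line 2 remove [ynvm,auh,ezquc] add [zbmy,myliw] -> 7 lines: eqkl nch zbmy myliw fes nbmo zzkn
Hunk 6: at line 5 remove [nbmo] add [gjrq,aicdi,pxy] -> 9 lines: eqkl nch zbmy myliw fes gjrq aicdi pxy zzkn
Final line count: 9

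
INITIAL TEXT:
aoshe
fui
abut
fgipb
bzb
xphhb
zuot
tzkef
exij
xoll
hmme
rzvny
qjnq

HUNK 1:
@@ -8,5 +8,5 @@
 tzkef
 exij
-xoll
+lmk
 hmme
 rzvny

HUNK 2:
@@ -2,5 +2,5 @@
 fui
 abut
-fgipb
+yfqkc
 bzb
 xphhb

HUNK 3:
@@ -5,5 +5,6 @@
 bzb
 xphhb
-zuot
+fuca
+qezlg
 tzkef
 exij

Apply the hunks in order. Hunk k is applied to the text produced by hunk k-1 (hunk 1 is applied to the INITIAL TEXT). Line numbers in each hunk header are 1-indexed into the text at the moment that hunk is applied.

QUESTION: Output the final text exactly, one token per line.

Answer: aoshe
fui
abut
yfqkc
bzb
xphhb
fuca
qezlg
tzkef
exij
lmk
hmme
rzvny
qjnq

Derivation:
Hunk 1: at line 8 remove [xoll] add [lmk] -> 13 lines: aoshe fui abut fgipb bzb xphhb zuot tzkef exij lmk hmme rzvny qjnq
Hunk 2: at line 2 remove [fgipb] add [yfqkc] -> 13 lines: aoshe fui abut yfqkc bzb xphhb zuot tzkef exij lmk hmme rzvny qjnq
Hunk 3: at line 5 remove [zuot] add [fuca,qezlg] -> 14 lines: aoshe fui abut yfqkc bzb xphhb fuca qezlg tzkef exij lmk hmme rzvny qjnq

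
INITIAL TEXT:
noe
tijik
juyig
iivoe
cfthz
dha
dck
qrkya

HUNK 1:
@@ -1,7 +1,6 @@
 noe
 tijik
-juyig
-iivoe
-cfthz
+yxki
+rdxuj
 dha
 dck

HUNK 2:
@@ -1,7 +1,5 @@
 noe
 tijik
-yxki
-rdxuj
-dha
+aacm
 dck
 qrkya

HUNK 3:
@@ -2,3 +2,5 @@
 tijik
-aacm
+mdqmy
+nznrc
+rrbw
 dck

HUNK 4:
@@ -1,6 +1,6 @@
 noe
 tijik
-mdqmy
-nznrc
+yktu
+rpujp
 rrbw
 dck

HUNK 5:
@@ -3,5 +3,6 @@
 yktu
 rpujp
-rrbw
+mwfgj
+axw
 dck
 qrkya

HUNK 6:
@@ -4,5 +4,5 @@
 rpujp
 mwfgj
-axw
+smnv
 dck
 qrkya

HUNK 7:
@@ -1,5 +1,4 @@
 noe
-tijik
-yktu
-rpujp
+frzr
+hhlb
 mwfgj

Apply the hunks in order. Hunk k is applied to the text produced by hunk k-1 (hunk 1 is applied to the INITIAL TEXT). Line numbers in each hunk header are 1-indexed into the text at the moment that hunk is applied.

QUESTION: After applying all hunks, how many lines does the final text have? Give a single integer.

Answer: 7

Derivation:
Hunk 1: at line 1 remove [juyig,iivoe,cfthz] add [yxki,rdxuj] -> 7 lines: noe tijik yxki rdxuj dha dck qrkya
Hunk 2: at line 1 remove [yxki,rdxuj,dha] add [aacm] -> 5 lines: noe tijik aacm dck qrkya
Hunk 3: at line 2 remove [aacm] add [mdqmy,nznrc,rrbw] -> 7 lines: noe tijik mdqmy nznrc rrbw dck qrkya
Hunk 4: at line 1 remove [mdqmy,nznrc] add [yktu,rpujp] -> 7 lines: noe tijik yktu rpujp rrbw dck qrkya
Hunk 5: at line 3 remove [rrbw] add [mwfgj,axw] -> 8 lines: noe tijik yktu rpujp mwfgj axw dck qrkya
Hunk 6: at line 4 remove [axw] add [smnv] -> 8 lines: noe tijik yktu rpujp mwfgj smnv dck qrkya
Hunk 7: at line 1 remove [tijik,yktu,rpujp] add [frzr,hhlb] -> 7 lines: noe frzr hhlb mwfgj smnv dck qrkya
Final line count: 7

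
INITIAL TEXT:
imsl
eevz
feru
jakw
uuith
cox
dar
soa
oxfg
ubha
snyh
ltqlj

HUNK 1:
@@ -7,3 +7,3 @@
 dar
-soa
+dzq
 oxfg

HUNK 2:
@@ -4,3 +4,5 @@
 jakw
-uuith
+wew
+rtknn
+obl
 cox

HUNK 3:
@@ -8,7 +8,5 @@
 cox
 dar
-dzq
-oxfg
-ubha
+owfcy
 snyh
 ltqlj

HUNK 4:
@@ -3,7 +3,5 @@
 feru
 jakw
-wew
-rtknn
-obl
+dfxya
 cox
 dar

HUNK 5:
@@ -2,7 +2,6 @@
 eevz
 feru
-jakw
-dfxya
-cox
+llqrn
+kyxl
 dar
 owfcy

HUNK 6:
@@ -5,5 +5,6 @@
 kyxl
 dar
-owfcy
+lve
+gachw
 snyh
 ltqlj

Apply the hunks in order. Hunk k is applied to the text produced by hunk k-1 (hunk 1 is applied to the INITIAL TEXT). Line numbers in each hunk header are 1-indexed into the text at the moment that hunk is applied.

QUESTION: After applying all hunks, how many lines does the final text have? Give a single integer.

Answer: 10

Derivation:
Hunk 1: at line 7 remove [soa] add [dzq] -> 12 lines: imsl eevz feru jakw uuith cox dar dzq oxfg ubha snyh ltqlj
Hunk 2: at line 4 remove [uuith] add [wew,rtknn,obl] -> 14 lines: imsl eevz feru jakw wew rtknn obl cox dar dzq oxfg ubha snyh ltqlj
Hunk 3: at line 8 remove [dzq,oxfg,ubha] add [owfcy] -> 12 lines: imsl eevz feru jakw wew rtknn obl cox dar owfcy snyh ltqlj
Hunk 4: at line 3 remove [wew,rtknn,obl] add [dfxya] -> 10 lines: imsl eevz feru jakw dfxya cox dar owfcy snyh ltqlj
Hunk 5: at line 2 remove [jakw,dfxya,cox] add [llqrn,kyxl] -> 9 lines: imsl eevz feru llqrn kyxl dar owfcy snyh ltqlj
Hunk 6: at line 5 remove [owfcy] add [lve,gachw] -> 10 lines: imsl eevz feru llqrn kyxl dar lve gachw snyh ltqlj
Final line count: 10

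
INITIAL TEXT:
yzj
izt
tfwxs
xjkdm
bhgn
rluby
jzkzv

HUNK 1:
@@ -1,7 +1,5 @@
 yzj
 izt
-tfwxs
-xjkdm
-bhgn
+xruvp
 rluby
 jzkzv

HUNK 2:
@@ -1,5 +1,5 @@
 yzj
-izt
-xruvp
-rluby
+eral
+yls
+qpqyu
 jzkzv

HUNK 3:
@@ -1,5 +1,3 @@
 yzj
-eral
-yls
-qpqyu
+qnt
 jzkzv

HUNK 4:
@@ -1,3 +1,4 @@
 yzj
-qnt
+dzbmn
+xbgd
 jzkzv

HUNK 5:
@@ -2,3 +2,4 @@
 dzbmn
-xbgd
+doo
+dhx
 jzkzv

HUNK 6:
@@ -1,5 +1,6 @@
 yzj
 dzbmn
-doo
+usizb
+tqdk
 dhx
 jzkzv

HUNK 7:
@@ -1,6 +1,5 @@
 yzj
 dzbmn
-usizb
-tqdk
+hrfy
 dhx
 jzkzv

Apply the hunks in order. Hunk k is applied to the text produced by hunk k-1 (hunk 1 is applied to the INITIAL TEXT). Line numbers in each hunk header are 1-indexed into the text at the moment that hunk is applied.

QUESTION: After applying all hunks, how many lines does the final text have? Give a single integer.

Answer: 5

Derivation:
Hunk 1: at line 1 remove [tfwxs,xjkdm,bhgn] add [xruvp] -> 5 lines: yzj izt xruvp rluby jzkzv
Hunk 2: at line 1 remove [izt,xruvp,rluby] add [eral,yls,qpqyu] -> 5 lines: yzj eral yls qpqyu jzkzv
Hunk 3: at line 1 remove [eral,yls,qpqyu] add [qnt] -> 3 lines: yzj qnt jzkzv
Hunk 4: at line 1 remove [qnt] add [dzbmn,xbgd] -> 4 lines: yzj dzbmn xbgd jzkzv
Hunk 5: at line 2 remove [xbgd] add [doo,dhx] -> 5 lines: yzj dzbmn doo dhx jzkzv
Hunk 6: at line 1 remove [doo] add [usizb,tqdk] -> 6 lines: yzj dzbmn usizb tqdk dhx jzkzv
Hunk 7: at line 1 remove [usizb,tqdk] add [hrfy] -> 5 lines: yzj dzbmn hrfy dhx jzkzv
Final line count: 5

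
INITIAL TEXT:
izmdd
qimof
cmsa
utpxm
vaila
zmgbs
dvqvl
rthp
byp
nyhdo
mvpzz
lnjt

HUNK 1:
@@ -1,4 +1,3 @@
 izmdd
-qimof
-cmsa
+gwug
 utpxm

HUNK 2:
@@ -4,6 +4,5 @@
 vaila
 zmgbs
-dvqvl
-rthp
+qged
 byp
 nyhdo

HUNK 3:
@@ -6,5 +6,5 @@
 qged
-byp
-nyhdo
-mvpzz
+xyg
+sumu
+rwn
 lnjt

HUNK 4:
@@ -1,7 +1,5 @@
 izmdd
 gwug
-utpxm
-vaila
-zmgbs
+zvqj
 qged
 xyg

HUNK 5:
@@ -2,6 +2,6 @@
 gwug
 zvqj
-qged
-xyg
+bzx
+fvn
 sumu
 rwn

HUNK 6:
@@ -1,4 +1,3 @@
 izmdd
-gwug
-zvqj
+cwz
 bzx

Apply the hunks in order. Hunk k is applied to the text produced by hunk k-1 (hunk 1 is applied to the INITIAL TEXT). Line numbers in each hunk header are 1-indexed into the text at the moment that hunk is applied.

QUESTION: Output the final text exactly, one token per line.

Answer: izmdd
cwz
bzx
fvn
sumu
rwn
lnjt

Derivation:
Hunk 1: at line 1 remove [qimof,cmsa] add [gwug] -> 11 lines: izmdd gwug utpxm vaila zmgbs dvqvl rthp byp nyhdo mvpzz lnjt
Hunk 2: at line 4 remove [dvqvl,rthp] add [qged] -> 10 lines: izmdd gwug utpxm vaila zmgbs qged byp nyhdo mvpzz lnjt
Hunk 3: at line 6 remove [byp,nyhdo,mvpzz] add [xyg,sumu,rwn] -> 10 lines: izmdd gwug utpxm vaila zmgbs qged xyg sumu rwn lnjt
Hunk 4: at line 1 remove [utpxm,vaila,zmgbs] add [zvqj] -> 8 lines: izmdd gwug zvqj qged xyg sumu rwn lnjt
Hunk 5: at line 2 remove [qged,xyg] add [bzx,fvn] -> 8 lines: izmdd gwug zvqj bzx fvn sumu rwn lnjt
Hunk 6: at line 1 remove [gwug,zvqj] add [cwz] -> 7 lines: izmdd cwz bzx fvn sumu rwn lnjt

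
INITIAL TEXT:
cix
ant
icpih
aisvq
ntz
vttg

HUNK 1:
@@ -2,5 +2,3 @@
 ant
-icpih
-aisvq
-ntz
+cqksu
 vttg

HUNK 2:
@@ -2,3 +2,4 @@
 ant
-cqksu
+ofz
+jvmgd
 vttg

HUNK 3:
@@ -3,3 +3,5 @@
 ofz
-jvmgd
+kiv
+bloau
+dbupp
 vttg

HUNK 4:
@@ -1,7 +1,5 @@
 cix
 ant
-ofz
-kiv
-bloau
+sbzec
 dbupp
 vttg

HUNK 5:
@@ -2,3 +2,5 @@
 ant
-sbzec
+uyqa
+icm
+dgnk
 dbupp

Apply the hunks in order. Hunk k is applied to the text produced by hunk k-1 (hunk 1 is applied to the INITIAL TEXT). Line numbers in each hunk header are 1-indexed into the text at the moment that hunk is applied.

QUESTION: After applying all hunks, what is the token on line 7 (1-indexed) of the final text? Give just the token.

Hunk 1: at line 2 remove [icpih,aisvq,ntz] add [cqksu] -> 4 lines: cix ant cqksu vttg
Hunk 2: at line 2 remove [cqksu] add [ofz,jvmgd] -> 5 lines: cix ant ofz jvmgd vttg
Hunk 3: at line 3 remove [jvmgd] add [kiv,bloau,dbupp] -> 7 lines: cix ant ofz kiv bloau dbupp vttg
Hunk 4: at line 1 remove [ofz,kiv,bloau] add [sbzec] -> 5 lines: cix ant sbzec dbupp vttg
Hunk 5: at line 2 remove [sbzec] add [uyqa,icm,dgnk] -> 7 lines: cix ant uyqa icm dgnk dbupp vttg
Final line 7: vttg

Answer: vttg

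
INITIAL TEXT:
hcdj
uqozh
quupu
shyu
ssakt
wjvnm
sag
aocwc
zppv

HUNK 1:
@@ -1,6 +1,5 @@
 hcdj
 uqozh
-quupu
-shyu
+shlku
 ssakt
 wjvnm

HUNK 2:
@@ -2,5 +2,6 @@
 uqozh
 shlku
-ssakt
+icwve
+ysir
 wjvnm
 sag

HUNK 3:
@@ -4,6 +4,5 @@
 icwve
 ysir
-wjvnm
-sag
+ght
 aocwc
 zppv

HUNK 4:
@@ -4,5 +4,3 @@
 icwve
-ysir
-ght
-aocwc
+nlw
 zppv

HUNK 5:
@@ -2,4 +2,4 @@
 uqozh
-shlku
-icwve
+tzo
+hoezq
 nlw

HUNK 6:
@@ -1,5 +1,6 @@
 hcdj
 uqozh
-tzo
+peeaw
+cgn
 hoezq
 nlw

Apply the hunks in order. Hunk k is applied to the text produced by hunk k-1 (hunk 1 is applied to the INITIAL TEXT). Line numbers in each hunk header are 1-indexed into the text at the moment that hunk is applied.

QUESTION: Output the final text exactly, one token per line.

Answer: hcdj
uqozh
peeaw
cgn
hoezq
nlw
zppv

Derivation:
Hunk 1: at line 1 remove [quupu,shyu] add [shlku] -> 8 lines: hcdj uqozh shlku ssakt wjvnm sag aocwc zppv
Hunk 2: at line 2 remove [ssakt] add [icwve,ysir] -> 9 lines: hcdj uqozh shlku icwve ysir wjvnm sag aocwc zppv
Hunk 3: at line 4 remove [wjvnm,sag] add [ght] -> 8 lines: hcdj uqozh shlku icwve ysir ght aocwc zppv
Hunk 4: at line 4 remove [ysir,ght,aocwc] add [nlw] -> 6 lines: hcdj uqozh shlku icwve nlw zppv
Hunk 5: at line 2 remove [shlku,icwve] add [tzo,hoezq] -> 6 lines: hcdj uqozh tzo hoezq nlw zppv
Hunk 6: at line 1 remove [tzo] add [peeaw,cgn] -> 7 lines: hcdj uqozh peeaw cgn hoezq nlw zppv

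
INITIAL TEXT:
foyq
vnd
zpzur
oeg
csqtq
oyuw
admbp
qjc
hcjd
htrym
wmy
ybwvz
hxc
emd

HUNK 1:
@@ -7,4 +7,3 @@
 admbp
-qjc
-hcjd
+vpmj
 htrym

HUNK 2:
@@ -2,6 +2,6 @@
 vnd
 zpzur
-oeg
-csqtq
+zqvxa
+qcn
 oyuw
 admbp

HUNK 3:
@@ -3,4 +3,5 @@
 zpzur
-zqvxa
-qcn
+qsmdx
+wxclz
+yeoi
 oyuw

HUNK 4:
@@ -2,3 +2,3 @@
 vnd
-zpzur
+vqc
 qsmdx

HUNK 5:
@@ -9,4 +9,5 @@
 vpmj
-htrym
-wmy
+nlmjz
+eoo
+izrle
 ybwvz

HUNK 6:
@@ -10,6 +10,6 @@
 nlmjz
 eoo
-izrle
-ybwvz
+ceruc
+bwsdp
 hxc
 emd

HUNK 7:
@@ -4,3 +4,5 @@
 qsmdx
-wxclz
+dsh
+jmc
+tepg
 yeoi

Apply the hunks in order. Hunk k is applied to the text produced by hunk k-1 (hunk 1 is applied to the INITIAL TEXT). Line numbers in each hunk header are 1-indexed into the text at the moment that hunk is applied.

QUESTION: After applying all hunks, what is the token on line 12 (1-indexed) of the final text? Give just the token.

Answer: nlmjz

Derivation:
Hunk 1: at line 7 remove [qjc,hcjd] add [vpmj] -> 13 lines: foyq vnd zpzur oeg csqtq oyuw admbp vpmj htrym wmy ybwvz hxc emd
Hunk 2: at line 2 remove [oeg,csqtq] add [zqvxa,qcn] -> 13 lines: foyq vnd zpzur zqvxa qcn oyuw admbp vpmj htrym wmy ybwvz hxc emd
Hunk 3: at line 3 remove [zqvxa,qcn] add [qsmdx,wxclz,yeoi] -> 14 lines: foyq vnd zpzur qsmdx wxclz yeoi oyuw admbp vpmj htrym wmy ybwvz hxc emd
Hunk 4: at line 2 remove [zpzur] add [vqc] -> 14 lines: foyq vnd vqc qsmdx wxclz yeoi oyuw admbp vpmj htrym wmy ybwvz hxc emd
Hunk 5: at line 9 remove [htrym,wmy] add [nlmjz,eoo,izrle] -> 15 lines: foyq vnd vqc qsmdx wxclz yeoi oyuw admbp vpmj nlmjz eoo izrle ybwvz hxc emd
Hunk 6: at line 10 remove [izrle,ybwvz] add [ceruc,bwsdp] -> 15 lines: foyq vnd vqc qsmdx wxclz yeoi oyuw admbp vpmj nlmjz eoo ceruc bwsdp hxc emd
Hunk 7: at line 4 remove [wxclz] add [dsh,jmc,tepg] -> 17 lines: foyq vnd vqc qsmdx dsh jmc tepg yeoi oyuw admbp vpmj nlmjz eoo ceruc bwsdp hxc emd
Final line 12: nlmjz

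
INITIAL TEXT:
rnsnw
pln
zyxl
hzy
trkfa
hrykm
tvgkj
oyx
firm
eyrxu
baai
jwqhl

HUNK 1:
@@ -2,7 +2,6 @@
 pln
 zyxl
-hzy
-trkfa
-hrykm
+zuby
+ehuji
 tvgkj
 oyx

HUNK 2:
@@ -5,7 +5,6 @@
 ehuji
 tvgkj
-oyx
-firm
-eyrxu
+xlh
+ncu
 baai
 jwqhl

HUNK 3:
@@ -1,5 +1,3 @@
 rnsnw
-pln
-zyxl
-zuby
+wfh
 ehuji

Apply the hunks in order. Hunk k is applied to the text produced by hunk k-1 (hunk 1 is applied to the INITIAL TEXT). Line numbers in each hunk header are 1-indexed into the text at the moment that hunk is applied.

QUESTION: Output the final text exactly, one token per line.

Answer: rnsnw
wfh
ehuji
tvgkj
xlh
ncu
baai
jwqhl

Derivation:
Hunk 1: at line 2 remove [hzy,trkfa,hrykm] add [zuby,ehuji] -> 11 lines: rnsnw pln zyxl zuby ehuji tvgkj oyx firm eyrxu baai jwqhl
Hunk 2: at line 5 remove [oyx,firm,eyrxu] add [xlh,ncu] -> 10 lines: rnsnw pln zyxl zuby ehuji tvgkj xlh ncu baai jwqhl
Hunk 3: at line 1 remove [pln,zyxl,zuby] add [wfh] -> 8 lines: rnsnw wfh ehuji tvgkj xlh ncu baai jwqhl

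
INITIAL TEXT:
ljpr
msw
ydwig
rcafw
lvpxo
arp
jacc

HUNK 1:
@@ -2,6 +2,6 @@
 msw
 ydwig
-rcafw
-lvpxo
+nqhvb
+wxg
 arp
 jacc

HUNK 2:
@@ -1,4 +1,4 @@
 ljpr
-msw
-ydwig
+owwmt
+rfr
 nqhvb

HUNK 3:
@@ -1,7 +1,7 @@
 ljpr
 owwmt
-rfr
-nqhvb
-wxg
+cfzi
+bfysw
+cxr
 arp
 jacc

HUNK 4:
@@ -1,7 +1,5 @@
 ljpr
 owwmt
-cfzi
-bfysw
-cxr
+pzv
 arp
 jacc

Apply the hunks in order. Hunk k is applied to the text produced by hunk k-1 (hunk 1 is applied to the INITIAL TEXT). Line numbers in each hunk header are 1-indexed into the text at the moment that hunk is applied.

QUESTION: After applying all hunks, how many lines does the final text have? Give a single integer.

Hunk 1: at line 2 remove [rcafw,lvpxo] add [nqhvb,wxg] -> 7 lines: ljpr msw ydwig nqhvb wxg arp jacc
Hunk 2: at line 1 remove [msw,ydwig] add [owwmt,rfr] -> 7 lines: ljpr owwmt rfr nqhvb wxg arp jacc
Hunk 3: at line 1 remove [rfr,nqhvb,wxg] add [cfzi,bfysw,cxr] -> 7 lines: ljpr owwmt cfzi bfysw cxr arp jacc
Hunk 4: at line 1 remove [cfzi,bfysw,cxr] add [pzv] -> 5 lines: ljpr owwmt pzv arp jacc
Final line count: 5

Answer: 5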